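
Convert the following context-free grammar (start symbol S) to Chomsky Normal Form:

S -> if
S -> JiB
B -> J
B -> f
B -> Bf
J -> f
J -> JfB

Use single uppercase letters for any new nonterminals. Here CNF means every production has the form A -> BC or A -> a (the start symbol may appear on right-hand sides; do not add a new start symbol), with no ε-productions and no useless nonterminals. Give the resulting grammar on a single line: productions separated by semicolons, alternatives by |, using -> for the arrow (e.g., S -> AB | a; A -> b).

S -> CA | JF; A -> f; B -> f | BA | JD; C -> i; D -> AB; E -> AB; F -> CB; J -> f | JE

No ε-productions.
After unit-elimination: S -> if | JiB; B -> f | Bf | JfB; J -> f | JfB.
TERM: introduce A -> f, C -> i and substitute in every rule of length ≥2.
BIN: B -> JAB becomes B -> JD, D -> AB; J -> JAB becomes J -> JE, E -> AB; S -> JCB becomes S -> JF, F -> CB.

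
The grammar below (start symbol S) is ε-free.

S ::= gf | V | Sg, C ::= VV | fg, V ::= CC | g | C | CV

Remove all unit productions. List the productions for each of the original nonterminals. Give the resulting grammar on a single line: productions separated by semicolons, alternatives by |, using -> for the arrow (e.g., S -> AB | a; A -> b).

S -> g | CC | CV | Sg | VV | fg | gf; C -> VV | fg; V -> g | CC | CV | VV | fg

Unit productions: S->V, V->C.
Unit pairs (A ⇒* B via units): (S,C), (S,V), (V,C).
S: inherits non-unit rules of {C, S, V} → CC | CV | Sg | VV | fg | g | gf.
C: inherits non-unit rules of {C} → VV | fg.
V: inherits non-unit rules of {C, V} → CC | CV | VV | fg | g.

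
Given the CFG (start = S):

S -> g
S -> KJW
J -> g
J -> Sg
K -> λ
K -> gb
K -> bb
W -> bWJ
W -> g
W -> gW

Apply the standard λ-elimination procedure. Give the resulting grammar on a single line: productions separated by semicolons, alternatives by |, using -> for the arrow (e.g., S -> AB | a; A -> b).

Nullable set: {K}.
S -> KJW: K nullable, giving JW | KJW.
Drop K -> λ.
Unchanged (no nullable symbols): S -> g; J -> Sg; J -> g; K -> bb; K -> gb; W -> bWJ; W -> g; W -> gW.

S -> g | JW | KJW; J -> g | Sg; K -> bb | gb; W -> g | gW | bWJ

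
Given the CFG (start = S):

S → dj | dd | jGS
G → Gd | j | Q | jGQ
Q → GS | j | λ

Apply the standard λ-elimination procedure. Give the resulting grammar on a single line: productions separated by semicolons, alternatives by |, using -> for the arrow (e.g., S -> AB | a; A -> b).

Nullable set: {G, Q}.
S -> jGS: G nullable, giving jGS | jS.
G -> Gd: G nullable, giving Gd | d.
G -> Q: Q nullable, giving Q.
G -> jGQ: G, Q nullable, giving j | jG | jGQ | jQ.
Drop Q -> λ.
Q -> GS: G nullable, giving GS | S.
Unchanged (no nullable symbols): S -> dd; S -> dj; G -> j; Q -> j.

S -> dd | dj | jS | jGS; G -> Q | d | j | Gd | jG | jQ | jGQ; Q -> S | j | GS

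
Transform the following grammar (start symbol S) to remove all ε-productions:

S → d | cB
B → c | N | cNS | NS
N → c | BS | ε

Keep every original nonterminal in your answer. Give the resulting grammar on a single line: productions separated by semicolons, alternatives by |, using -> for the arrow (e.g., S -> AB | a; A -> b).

S -> c | d | cB; B -> N | S | c | NS | cS | cNS; N -> S | c | BS

Nullable set: {B, N}.
S -> cB: B nullable, giving c | cB.
B -> N: N nullable, giving N.
B -> NS: N nullable, giving NS | S.
B -> cNS: N nullable, giving cNS | cS.
Drop N -> ε.
N -> BS: B nullable, giving BS | S.
Unchanged (no nullable symbols): S -> d; B -> c; N -> c.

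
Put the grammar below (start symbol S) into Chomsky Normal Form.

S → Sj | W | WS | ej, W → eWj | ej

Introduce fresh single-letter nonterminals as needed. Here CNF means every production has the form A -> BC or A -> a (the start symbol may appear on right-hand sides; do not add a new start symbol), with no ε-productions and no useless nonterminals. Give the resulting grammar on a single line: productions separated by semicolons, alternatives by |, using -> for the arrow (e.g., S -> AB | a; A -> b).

No ε-productions.
After unit-elimination: S -> Sj | WS | ej | eWj; W -> ej | eWj.
TERM: introduce B -> e, A -> j and substitute in every rule of length ≥2.
BIN: S -> BWA becomes S -> BC, C -> WA; W -> BWA becomes W -> BD, D -> WA.

S -> BA | BC | SA | WS; A -> j; B -> e; C -> WA; D -> WA; W -> BA | BD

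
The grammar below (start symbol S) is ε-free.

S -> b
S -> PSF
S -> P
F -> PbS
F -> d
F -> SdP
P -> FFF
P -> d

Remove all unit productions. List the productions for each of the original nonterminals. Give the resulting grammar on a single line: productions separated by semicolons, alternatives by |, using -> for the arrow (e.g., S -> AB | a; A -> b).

Unit productions: S->P.
Unit pairs (A ⇒* B via units): (S,P).
S: inherits non-unit rules of {P, S} → FFF | PSF | b | d.
F: inherits non-unit rules of {F} → PbS | SdP | d.
P: inherits non-unit rules of {P} → FFF | d.

S -> b | d | FFF | PSF; F -> d | PbS | SdP; P -> d | FFF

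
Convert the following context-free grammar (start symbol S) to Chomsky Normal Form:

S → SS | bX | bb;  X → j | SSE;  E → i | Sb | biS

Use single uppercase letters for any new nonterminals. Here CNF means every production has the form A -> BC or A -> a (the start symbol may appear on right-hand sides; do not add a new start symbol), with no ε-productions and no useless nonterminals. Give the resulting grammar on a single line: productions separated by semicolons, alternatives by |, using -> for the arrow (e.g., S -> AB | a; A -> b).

S -> AA | AX | SS; A -> b; B -> i; C -> BS; D -> SE; E -> i | AC | SA; X -> j | SD

No ε-productions.
No unit productions to eliminate.
TERM: introduce A -> b, B -> i and substitute in every rule of length ≥2.
BIN: E -> ABS becomes E -> AC, C -> BS; X -> SSE becomes X -> SD, D -> SE.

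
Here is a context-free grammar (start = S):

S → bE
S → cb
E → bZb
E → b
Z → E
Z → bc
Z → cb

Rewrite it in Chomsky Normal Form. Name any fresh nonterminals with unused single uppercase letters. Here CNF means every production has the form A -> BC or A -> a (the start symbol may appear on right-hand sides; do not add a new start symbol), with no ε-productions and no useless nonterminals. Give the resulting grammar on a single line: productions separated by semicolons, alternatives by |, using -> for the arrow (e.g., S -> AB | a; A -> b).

S -> AE | BA; A -> b; B -> c; C -> ZA; D -> ZA; E -> b | AC; Z -> b | AB | AD | BA

No ε-productions.
After unit-elimination: S -> bE | cb; E -> b | bZb; Z -> b | bc | cb | bZb.
TERM: introduce A -> b, B -> c and substitute in every rule of length ≥2.
BIN: E -> AZA becomes E -> AC, C -> ZA; Z -> AZA becomes Z -> AD, D -> ZA.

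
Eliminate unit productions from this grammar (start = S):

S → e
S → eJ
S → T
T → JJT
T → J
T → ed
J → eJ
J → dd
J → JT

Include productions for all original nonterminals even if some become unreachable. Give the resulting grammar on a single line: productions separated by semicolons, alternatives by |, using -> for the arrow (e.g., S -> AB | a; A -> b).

Unit productions: S->T, T->J.
Unit pairs (A ⇒* B via units): (S,J), (S,T), (T,J).
S: inherits non-unit rules of {J, S, T} → JJT | JT | dd | e | eJ | ed.
J: inherits non-unit rules of {J} → JT | dd | eJ.
T: inherits non-unit rules of {J, T} → JJT | JT | dd | eJ | ed.

S -> e | JT | dd | eJ | ed | JJT; J -> JT | dd | eJ; T -> JT | dd | eJ | ed | JJT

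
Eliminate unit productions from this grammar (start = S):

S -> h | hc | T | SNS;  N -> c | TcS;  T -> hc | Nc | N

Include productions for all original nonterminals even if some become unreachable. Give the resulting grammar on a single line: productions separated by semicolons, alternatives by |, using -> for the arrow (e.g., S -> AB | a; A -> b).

S -> c | h | Nc | hc | SNS | TcS; N -> c | TcS; T -> c | Nc | hc | TcS

Unit productions: S->T, T->N.
Unit pairs (A ⇒* B via units): (S,N), (S,T), (T,N).
S: inherits non-unit rules of {N, S, T} → Nc | SNS | TcS | c | h | hc.
N: inherits non-unit rules of {N} → TcS | c.
T: inherits non-unit rules of {N, T} → Nc | TcS | c | hc.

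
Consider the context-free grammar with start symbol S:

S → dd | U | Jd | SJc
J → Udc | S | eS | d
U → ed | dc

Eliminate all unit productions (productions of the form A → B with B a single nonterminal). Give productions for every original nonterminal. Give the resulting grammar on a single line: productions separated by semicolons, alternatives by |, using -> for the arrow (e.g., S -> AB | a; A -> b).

S -> Jd | dc | dd | ed | SJc; J -> d | Jd | dc | dd | eS | ed | SJc | Udc; U -> dc | ed

Unit productions: J->S, S->U.
Unit pairs (A ⇒* B via units): (J,S), (J,U), (S,U).
S: inherits non-unit rules of {S, U} → Jd | SJc | dc | dd | ed.
J: inherits non-unit rules of {J, S, U} → Jd | SJc | Udc | d | dc | dd | eS | ed.
U: inherits non-unit rules of {U} → dc | ed.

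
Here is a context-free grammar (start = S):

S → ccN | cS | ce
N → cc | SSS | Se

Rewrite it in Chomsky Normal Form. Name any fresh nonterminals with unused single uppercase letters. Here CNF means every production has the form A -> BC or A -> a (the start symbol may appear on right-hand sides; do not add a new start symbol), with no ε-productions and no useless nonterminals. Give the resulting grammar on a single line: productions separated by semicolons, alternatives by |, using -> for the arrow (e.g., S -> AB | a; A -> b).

S -> BA | BD | BS; A -> e; B -> c; C -> SS; D -> BN; N -> BB | SA | SC

No ε-productions.
No unit productions to eliminate.
TERM: introduce B -> c, A -> e and substitute in every rule of length ≥2.
BIN: N -> SSS becomes N -> SC, C -> SS; S -> BBN becomes S -> BD, D -> BN.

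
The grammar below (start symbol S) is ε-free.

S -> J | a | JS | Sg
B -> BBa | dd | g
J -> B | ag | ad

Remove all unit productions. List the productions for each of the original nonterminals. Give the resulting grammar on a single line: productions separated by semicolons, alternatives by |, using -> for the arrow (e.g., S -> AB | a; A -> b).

Unit productions: J->B, S->J.
Unit pairs (A ⇒* B via units): (J,B), (S,B), (S,J).
S: inherits non-unit rules of {B, J, S} → BBa | JS | Sg | a | ad | ag | dd | g.
B: inherits non-unit rules of {B} → BBa | dd | g.
J: inherits non-unit rules of {B, J} → BBa | ad | ag | dd | g.

S -> a | g | JS | Sg | ad | ag | dd | BBa; B -> g | dd | BBa; J -> g | ad | ag | dd | BBa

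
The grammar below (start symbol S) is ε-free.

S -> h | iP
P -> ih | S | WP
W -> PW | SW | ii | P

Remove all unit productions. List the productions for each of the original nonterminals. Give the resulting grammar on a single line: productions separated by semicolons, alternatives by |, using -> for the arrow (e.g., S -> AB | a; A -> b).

S -> h | iP; P -> h | WP | iP | ih; W -> h | PW | SW | WP | iP | ih | ii

Unit productions: P->S, W->P.
Unit pairs (A ⇒* B via units): (P,S), (W,P), (W,S).
S: inherits non-unit rules of {S} → h | iP.
P: inherits non-unit rules of {P, S} → WP | h | iP | ih.
W: inherits non-unit rules of {P, S, W} → PW | SW | WP | h | iP | ih | ii.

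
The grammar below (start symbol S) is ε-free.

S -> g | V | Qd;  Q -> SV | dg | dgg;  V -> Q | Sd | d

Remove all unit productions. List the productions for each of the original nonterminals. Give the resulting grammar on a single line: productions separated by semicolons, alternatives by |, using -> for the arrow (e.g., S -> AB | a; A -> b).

Unit productions: S->V, V->Q.
Unit pairs (A ⇒* B via units): (S,Q), (S,V), (V,Q).
S: inherits non-unit rules of {Q, S, V} → Qd | SV | Sd | d | dg | dgg | g.
Q: inherits non-unit rules of {Q} → SV | dg | dgg.
V: inherits non-unit rules of {Q, V} → SV | Sd | d | dg | dgg.

S -> d | g | Qd | SV | Sd | dg | dgg; Q -> SV | dg | dgg; V -> d | SV | Sd | dg | dgg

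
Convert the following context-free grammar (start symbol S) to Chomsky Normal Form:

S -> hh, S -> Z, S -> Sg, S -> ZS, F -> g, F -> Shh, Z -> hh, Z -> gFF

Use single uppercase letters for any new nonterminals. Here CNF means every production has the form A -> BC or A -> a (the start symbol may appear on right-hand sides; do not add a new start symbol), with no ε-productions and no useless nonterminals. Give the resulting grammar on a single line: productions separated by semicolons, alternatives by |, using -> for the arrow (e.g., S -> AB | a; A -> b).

No ε-productions.
After unit-elimination: S -> Sg | ZS | hh | gFF; F -> g | Shh; Z -> hh | gFF.
TERM: introduce B -> g, A -> h and substitute in every rule of length ≥2.
BIN: F -> SAA becomes F -> SC, C -> AA; S -> BFF becomes S -> BD, D -> FF; Z -> BFF becomes Z -> BE, E -> FF.

S -> AA | BD | SB | ZS; A -> h; B -> g; C -> AA; D -> FF; E -> FF; F -> g | SC; Z -> AA | BE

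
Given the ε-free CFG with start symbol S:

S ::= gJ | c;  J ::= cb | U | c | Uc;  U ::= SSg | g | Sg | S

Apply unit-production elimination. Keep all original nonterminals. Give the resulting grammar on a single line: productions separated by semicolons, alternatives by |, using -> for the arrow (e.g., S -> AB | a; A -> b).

Unit productions: J->U, U->S.
Unit pairs (A ⇒* B via units): (J,S), (J,U), (U,S).
S: inherits non-unit rules of {S} → c | gJ.
J: inherits non-unit rules of {J, S, U} → SSg | Sg | Uc | c | cb | g | gJ.
U: inherits non-unit rules of {S, U} → SSg | Sg | c | g | gJ.

S -> c | gJ; J -> c | g | Sg | Uc | cb | gJ | SSg; U -> c | g | Sg | gJ | SSg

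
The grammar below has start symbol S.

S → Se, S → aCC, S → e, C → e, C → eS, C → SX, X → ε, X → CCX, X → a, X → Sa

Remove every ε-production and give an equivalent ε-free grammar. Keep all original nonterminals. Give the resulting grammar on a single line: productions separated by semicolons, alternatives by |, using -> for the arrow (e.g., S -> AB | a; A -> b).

S -> e | Se | aCC; C -> S | e | SX | eS; X -> a | CC | Sa | CCX

Nullable set: {X}.
C -> SX: X nullable, giving S | SX.
Drop X -> ε.
X -> CCX: X nullable, giving CC | CCX.
Unchanged (no nullable symbols): S -> Se; S -> aCC; S -> e; C -> e; C -> eS; X -> Sa; X -> a.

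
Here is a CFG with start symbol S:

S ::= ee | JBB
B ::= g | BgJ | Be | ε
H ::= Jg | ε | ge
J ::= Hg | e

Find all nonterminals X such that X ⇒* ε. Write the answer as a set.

{B, H}

Directly nullable (have an ε-rule): {B, H}.
Not nullable: J, S — each has a terminal in every rule's right-hand side or depends on a non-nullable symbol.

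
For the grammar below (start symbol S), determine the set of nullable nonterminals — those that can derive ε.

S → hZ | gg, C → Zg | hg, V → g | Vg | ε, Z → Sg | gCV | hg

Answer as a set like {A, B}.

{V}

Directly nullable (have an ε-rule): {V}.
Not nullable: C, S, Z — each has a terminal in every rule's right-hand side or depends on a non-nullable symbol.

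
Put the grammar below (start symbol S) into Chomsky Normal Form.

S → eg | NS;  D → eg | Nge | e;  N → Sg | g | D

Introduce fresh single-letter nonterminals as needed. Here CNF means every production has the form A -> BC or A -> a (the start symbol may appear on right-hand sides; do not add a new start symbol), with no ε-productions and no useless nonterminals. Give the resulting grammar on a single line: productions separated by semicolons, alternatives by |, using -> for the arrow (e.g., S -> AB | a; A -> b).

S -> BA | NS; A -> g; B -> e; E -> AB; N -> e | g | BA | NE | SA

No ε-productions.
After unit-elimination: S -> NS | eg; D -> e | eg | Nge; N -> e | g | Sg | eg | Nge.
TERM: introduce B -> e, A -> g and substitute in every rule of length ≥2.
BIN: D -> NAB becomes D -> NC, C -> AB; N -> NAB becomes N -> NE, E -> AB.
Drop unreachable/unproductive: D.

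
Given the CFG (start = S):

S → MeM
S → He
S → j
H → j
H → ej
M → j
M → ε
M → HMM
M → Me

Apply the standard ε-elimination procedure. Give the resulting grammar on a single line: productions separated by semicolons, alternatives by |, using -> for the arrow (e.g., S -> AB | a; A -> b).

S -> e | j | He | Me | eM | MeM; H -> j | ej; M -> H | e | j | HM | Me | HMM

Nullable set: {M}.
S -> MeM: M, M nullable, giving Me | MeM | e | eM.
Drop M -> ε.
M -> HMM: M, M nullable, giving H | HM | HMM.
M -> Me: M nullable, giving Me | e.
Unchanged (no nullable symbols): S -> He; S -> j; H -> ej; H -> j; M -> j.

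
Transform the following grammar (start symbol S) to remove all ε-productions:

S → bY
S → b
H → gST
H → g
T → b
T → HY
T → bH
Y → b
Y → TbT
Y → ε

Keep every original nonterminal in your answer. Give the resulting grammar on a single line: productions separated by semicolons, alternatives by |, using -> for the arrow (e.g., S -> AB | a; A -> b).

Nullable set: {Y}.
S -> bY: Y nullable, giving b | bY.
T -> HY: Y nullable, giving H | HY.
Drop Y -> ε.
Unchanged (no nullable symbols): S -> b; H -> g; H -> gST; T -> b; T -> bH; Y -> TbT; Y -> b.

S -> b | bY; H -> g | gST; T -> H | b | HY | bH; Y -> b | TbT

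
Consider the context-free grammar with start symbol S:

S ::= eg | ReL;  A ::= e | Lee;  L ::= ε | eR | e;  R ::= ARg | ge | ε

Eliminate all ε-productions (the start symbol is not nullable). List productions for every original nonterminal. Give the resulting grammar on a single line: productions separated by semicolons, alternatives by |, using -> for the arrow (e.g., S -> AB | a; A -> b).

Nullable set: {L, R}.
S -> ReL: R, L nullable, giving Re | ReL | e | eL.
A -> Lee: L nullable, giving Lee | ee.
Drop L -> ε.
L -> eR: R nullable, giving e | eR.
Drop R -> ε.
R -> ARg: R nullable, giving ARg | Ag.
Unchanged (no nullable symbols): S -> eg; A -> e; L -> e; R -> ge.

S -> e | Re | eL | eg | ReL; A -> e | ee | Lee; L -> e | eR; R -> Ag | ge | ARg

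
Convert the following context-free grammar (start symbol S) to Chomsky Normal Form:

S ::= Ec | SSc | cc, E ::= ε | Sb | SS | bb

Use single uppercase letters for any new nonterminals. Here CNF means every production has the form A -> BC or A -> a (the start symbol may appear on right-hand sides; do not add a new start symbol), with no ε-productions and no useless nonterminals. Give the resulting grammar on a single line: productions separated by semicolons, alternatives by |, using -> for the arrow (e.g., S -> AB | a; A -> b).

Nullable: {E}; after ε-elimination: S -> c | Ec | cc | SSc; E -> SS | Sb | bb.
No unit productions to eliminate.
TERM: introduce A -> b, B -> c and substitute in every rule of length ≥2.
BIN: S -> SSB becomes S -> SC, C -> SB.

S -> c | BB | EB | SC; A -> b; B -> c; C -> SB; E -> AA | SA | SS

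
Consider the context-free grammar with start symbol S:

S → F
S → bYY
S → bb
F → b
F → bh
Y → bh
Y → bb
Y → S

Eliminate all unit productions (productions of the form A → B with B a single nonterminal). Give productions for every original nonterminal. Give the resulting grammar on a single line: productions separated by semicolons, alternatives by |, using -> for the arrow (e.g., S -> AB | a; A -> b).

S -> b | bb | bh | bYY; F -> b | bh; Y -> b | bb | bh | bYY

Unit productions: S->F, Y->S.
Unit pairs (A ⇒* B via units): (S,F), (Y,F), (Y,S).
S: inherits non-unit rules of {F, S} → b | bYY | bb | bh.
F: inherits non-unit rules of {F} → b | bh.
Y: inherits non-unit rules of {F, S, Y} → b | bYY | bb | bh.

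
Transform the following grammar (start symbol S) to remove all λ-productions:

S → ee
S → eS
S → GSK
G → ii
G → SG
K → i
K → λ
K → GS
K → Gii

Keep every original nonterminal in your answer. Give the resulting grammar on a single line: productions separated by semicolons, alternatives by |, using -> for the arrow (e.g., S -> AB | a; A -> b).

Nullable set: {K}.
S -> GSK: K nullable, giving GS | GSK.
Drop K -> λ.
Unchanged (no nullable symbols): S -> eS; S -> ee; G -> SG; G -> ii; K -> GS; K -> Gii; K -> i.

S -> GS | eS | ee | GSK; G -> SG | ii; K -> i | GS | Gii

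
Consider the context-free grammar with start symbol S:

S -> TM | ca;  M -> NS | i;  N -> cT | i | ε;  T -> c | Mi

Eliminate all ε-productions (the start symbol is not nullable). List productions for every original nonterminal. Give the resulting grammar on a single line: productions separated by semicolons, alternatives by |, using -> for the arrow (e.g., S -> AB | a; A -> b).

S -> TM | ca; M -> S | i | NS; N -> i | cT; T -> c | Mi

Nullable set: {N}.
M -> NS: N nullable, giving NS | S.
Drop N -> ε.
Unchanged (no nullable symbols): S -> TM; S -> ca; M -> i; N -> cT; N -> i; T -> Mi; T -> c.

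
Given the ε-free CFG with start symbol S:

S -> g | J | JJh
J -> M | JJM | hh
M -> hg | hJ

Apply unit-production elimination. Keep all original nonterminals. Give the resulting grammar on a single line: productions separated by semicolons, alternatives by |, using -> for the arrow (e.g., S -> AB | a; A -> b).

S -> g | hJ | hg | hh | JJM | JJh; J -> hJ | hg | hh | JJM; M -> hJ | hg

Unit productions: J->M, S->J.
Unit pairs (A ⇒* B via units): (J,M), (S,J), (S,M).
S: inherits non-unit rules of {J, M, S} → JJM | JJh | g | hJ | hg | hh.
J: inherits non-unit rules of {J, M} → JJM | hJ | hg | hh.
M: inherits non-unit rules of {M} → hJ | hg.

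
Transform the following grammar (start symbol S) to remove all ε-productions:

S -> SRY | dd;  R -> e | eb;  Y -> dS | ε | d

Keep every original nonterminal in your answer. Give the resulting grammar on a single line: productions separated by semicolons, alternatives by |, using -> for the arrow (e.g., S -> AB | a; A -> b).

Nullable set: {Y}.
S -> SRY: Y nullable, giving SR | SRY.
Drop Y -> ε.
Unchanged (no nullable symbols): S -> dd; R -> e; R -> eb; Y -> d; Y -> dS.

S -> SR | dd | SRY; R -> e | eb; Y -> d | dS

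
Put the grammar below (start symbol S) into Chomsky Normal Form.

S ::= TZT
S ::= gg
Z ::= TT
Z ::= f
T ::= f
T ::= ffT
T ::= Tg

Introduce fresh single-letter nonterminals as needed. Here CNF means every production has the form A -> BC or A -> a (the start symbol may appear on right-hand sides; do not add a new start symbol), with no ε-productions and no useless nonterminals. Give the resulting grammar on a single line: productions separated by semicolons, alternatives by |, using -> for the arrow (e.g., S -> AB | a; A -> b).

S -> AA | TC; A -> g; B -> f; C -> ZT; D -> BT; T -> f | BD | TA; Z -> f | TT

No ε-productions.
No unit productions to eliminate.
TERM: introduce B -> f, A -> g and substitute in every rule of length ≥2.
BIN: S -> TZT becomes S -> TC, C -> ZT; T -> BBT becomes T -> BD, D -> BT.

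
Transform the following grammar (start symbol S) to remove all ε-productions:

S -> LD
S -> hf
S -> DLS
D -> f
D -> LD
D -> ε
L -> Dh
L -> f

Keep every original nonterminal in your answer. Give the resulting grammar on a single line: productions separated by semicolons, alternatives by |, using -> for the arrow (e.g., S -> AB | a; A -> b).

S -> L | LD | LS | hf | DLS; D -> L | f | LD; L -> f | h | Dh

Nullable set: {D}.
S -> DLS: D nullable, giving DLS | LS.
S -> LD: D nullable, giving L | LD.
Drop D -> ε.
D -> LD: D nullable, giving L | LD.
L -> Dh: D nullable, giving Dh | h.
Unchanged (no nullable symbols): S -> hf; D -> f; L -> f.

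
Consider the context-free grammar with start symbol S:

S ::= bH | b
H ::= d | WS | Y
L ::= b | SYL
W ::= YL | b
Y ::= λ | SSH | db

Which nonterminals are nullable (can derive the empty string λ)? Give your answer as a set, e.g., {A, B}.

{H, Y}

Directly nullable (have an ε-rule): {Y}.
H is nullable via H -> Y (every symbol on the right is already known nullable).
Not nullable: L, S, W — each has a terminal in every rule's right-hand side or depends on a non-nullable symbol.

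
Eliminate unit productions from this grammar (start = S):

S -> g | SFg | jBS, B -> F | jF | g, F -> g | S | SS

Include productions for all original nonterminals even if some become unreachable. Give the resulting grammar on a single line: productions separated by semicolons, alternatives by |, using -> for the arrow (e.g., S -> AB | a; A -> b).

S -> g | SFg | jBS; B -> g | SS | jF | SFg | jBS; F -> g | SS | SFg | jBS

Unit productions: B->F, F->S.
Unit pairs (A ⇒* B via units): (B,F), (B,S), (F,S).
S: inherits non-unit rules of {S} → SFg | g | jBS.
B: inherits non-unit rules of {B, F, S} → SFg | SS | g | jBS | jF.
F: inherits non-unit rules of {F, S} → SFg | SS | g | jBS.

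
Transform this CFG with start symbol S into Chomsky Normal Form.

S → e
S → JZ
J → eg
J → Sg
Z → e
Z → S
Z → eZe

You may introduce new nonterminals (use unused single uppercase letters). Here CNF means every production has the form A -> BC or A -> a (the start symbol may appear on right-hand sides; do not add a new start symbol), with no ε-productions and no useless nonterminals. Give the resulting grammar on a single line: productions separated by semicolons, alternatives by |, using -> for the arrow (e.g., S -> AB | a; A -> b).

S -> e | JZ; A -> g; B -> e; C -> ZB; J -> BA | SA; Z -> e | BC | JZ

No ε-productions.
After unit-elimination: S -> e | JZ; J -> Sg | eg; Z -> e | JZ | eZe.
TERM: introduce B -> e, A -> g and substitute in every rule of length ≥2.
BIN: Z -> BZB becomes Z -> BC, C -> ZB.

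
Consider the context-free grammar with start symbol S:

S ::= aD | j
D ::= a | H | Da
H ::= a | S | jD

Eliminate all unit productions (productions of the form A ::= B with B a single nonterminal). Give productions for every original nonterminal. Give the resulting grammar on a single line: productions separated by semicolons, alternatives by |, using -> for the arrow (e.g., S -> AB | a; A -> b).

S -> j | aD; D -> a | j | Da | aD | jD; H -> a | j | aD | jD

Unit productions: D->H, H->S.
Unit pairs (A ⇒* B via units): (D,H), (D,S), (H,S).
S: inherits non-unit rules of {S} → aD | j.
D: inherits non-unit rules of {D, H, S} → Da | a | aD | j | jD.
H: inherits non-unit rules of {H, S} → a | aD | j | jD.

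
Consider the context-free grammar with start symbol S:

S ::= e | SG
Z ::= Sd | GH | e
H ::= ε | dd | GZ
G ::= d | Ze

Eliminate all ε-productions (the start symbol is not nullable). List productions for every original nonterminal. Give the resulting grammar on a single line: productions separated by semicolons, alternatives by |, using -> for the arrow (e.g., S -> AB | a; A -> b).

S -> e | SG; G -> d | Ze; H -> GZ | dd; Z -> G | e | GH | Sd

Nullable set: {H}.
Drop H -> ε.
Z -> GH: H nullable, giving G | GH.
Unchanged (no nullable symbols): S -> SG; S -> e; G -> Ze; G -> d; H -> GZ; H -> dd; Z -> Sd; Z -> e.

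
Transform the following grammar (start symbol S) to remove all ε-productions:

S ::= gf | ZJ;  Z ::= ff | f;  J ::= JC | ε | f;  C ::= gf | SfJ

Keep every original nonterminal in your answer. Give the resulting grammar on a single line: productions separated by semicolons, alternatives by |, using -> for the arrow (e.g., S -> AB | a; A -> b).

Nullable set: {J}.
S -> ZJ: J nullable, giving Z | ZJ.
C -> SfJ: J nullable, giving Sf | SfJ.
Drop J -> ε.
J -> JC: J nullable, giving C | JC.
Unchanged (no nullable symbols): S -> gf; C -> gf; J -> f; Z -> f; Z -> ff.

S -> Z | ZJ | gf; C -> Sf | gf | SfJ; J -> C | f | JC; Z -> f | ff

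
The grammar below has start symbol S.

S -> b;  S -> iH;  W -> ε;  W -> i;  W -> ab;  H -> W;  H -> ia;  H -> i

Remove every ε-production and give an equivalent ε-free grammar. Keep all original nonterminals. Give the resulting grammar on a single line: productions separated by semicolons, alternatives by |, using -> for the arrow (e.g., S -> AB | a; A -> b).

S -> b | i | iH; H -> W | i | ia; W -> i | ab

Nullable set: {H, W}.
S -> iH: H nullable, giving i | iH.
H -> W: W nullable, giving W.
Drop W -> ε.
Unchanged (no nullable symbols): S -> b; H -> i; H -> ia; W -> ab; W -> i.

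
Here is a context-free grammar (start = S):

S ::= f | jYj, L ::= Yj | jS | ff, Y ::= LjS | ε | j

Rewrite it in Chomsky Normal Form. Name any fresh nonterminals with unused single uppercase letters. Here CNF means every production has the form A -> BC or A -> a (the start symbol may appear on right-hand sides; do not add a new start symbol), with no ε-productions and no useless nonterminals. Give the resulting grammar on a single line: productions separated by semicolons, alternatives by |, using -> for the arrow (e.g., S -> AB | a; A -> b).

Nullable: {Y}; after ε-elimination: S -> f | jj | jYj; L -> j | Yj | ff | jS; Y -> j | LjS.
No unit productions to eliminate.
TERM: introduce B -> f, A -> j and substitute in every rule of length ≥2.
BIN: S -> AYA becomes S -> AC, C -> YA; Y -> LAS becomes Y -> LD, D -> AS.

S -> f | AA | AC; A -> j; B -> f; C -> YA; D -> AS; L -> j | AS | BB | YA; Y -> j | LD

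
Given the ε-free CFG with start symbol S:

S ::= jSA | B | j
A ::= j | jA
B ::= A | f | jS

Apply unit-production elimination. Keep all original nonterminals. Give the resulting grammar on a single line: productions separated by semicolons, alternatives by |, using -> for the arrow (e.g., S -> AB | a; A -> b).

Unit productions: B->A, S->B.
Unit pairs (A ⇒* B via units): (B,A), (S,A), (S,B).
S: inherits non-unit rules of {A, B, S} → f | j | jA | jS | jSA.
A: inherits non-unit rules of {A} → j | jA.
B: inherits non-unit rules of {A, B} → f | j | jA | jS.

S -> f | j | jA | jS | jSA; A -> j | jA; B -> f | j | jA | jS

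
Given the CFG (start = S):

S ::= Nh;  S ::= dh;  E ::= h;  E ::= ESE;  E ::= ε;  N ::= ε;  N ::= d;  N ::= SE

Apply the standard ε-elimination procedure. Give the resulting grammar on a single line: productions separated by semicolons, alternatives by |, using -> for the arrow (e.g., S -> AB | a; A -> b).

S -> h | Nh | dh; E -> S | h | ES | SE | ESE; N -> S | d | SE

Nullable set: {E, N}.
S -> Nh: N nullable, giving Nh | h.
Drop E -> ε.
E -> ESE: E, E nullable, giving ES | ESE | S | SE.
Drop N -> ε.
N -> SE: E nullable, giving S | SE.
Unchanged (no nullable symbols): S -> dh; E -> h; N -> d.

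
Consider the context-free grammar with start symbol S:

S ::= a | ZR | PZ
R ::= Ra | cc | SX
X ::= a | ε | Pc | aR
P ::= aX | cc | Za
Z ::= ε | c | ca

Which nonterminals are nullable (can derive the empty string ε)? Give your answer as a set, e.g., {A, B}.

Directly nullable (have an ε-rule): {X, Z}.
Not nullable: P, R, S — each has a terminal in every rule's right-hand side or depends on a non-nullable symbol.

{X, Z}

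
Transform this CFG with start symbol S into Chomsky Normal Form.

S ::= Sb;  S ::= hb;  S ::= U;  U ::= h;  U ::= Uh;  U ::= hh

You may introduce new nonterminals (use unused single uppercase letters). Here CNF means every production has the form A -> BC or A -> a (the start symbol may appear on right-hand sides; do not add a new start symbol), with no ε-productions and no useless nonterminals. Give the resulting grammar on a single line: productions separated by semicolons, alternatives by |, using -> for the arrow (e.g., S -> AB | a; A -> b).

S -> h | BA | BB | SA | UB; A -> b; B -> h; U -> h | BB | UB

No ε-productions.
After unit-elimination: S -> h | Sb | Uh | hb | hh; U -> h | Uh | hh.
TERM: introduce A -> b, B -> h and substitute in every rule of length ≥2.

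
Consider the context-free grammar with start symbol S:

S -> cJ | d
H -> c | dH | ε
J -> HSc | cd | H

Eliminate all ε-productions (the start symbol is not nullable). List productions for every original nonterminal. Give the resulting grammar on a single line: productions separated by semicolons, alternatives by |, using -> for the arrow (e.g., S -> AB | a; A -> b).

Nullable set: {H, J}.
S -> cJ: J nullable, giving c | cJ.
Drop H -> ε.
H -> dH: H nullable, giving d | dH.
J -> H: H nullable, giving H.
J -> HSc: H nullable, giving HSc | Sc.
Unchanged (no nullable symbols): S -> d; H -> c; J -> cd.

S -> c | d | cJ; H -> c | d | dH; J -> H | Sc | cd | HSc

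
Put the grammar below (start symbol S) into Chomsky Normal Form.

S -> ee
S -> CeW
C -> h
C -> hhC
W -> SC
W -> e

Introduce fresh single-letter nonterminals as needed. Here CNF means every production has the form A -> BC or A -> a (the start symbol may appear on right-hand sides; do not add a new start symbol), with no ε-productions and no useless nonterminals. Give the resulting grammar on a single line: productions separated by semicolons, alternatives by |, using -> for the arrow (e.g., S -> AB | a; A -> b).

S -> BB | CE; A -> h; B -> e; C -> h | AD; D -> AC; E -> BW; W -> e | SC

No ε-productions.
No unit productions to eliminate.
TERM: introduce B -> e, A -> h and substitute in every rule of length ≥2.
BIN: C -> AAC becomes C -> AD, D -> AC; S -> CBW becomes S -> CE, E -> BW.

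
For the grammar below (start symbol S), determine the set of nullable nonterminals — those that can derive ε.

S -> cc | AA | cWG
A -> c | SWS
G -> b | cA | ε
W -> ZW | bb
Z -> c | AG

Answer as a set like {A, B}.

Directly nullable (have an ε-rule): {G}.
Not nullable: A, S, W, Z — each has a terminal in every rule's right-hand side or depends on a non-nullable symbol.

{G}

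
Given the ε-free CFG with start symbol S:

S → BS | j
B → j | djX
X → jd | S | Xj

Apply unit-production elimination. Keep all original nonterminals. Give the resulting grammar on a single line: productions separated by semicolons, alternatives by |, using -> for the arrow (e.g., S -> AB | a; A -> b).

Unit productions: X->S.
Unit pairs (A ⇒* B via units): (X,S).
S: inherits non-unit rules of {S} → BS | j.
B: inherits non-unit rules of {B} → djX | j.
X: inherits non-unit rules of {S, X} → BS | Xj | j | jd.

S -> j | BS; B -> j | djX; X -> j | BS | Xj | jd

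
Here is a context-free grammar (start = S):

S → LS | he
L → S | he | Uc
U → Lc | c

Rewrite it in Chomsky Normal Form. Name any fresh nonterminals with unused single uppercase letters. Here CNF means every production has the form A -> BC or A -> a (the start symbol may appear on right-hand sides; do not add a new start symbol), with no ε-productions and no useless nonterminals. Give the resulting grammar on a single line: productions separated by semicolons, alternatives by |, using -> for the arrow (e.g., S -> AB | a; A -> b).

No ε-productions.
After unit-elimination: S -> LS | he; L -> LS | Uc | he; U -> c | Lc.
TERM: introduce A -> c, C -> e, B -> h and substitute in every rule of length ≥2.

S -> BC | LS; A -> c; B -> h; C -> e; L -> BC | LS | UA; U -> c | LA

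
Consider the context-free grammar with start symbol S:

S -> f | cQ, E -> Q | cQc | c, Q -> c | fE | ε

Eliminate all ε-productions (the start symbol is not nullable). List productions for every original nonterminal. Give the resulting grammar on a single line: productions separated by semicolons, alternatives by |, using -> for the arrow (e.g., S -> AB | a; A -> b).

S -> c | f | cQ; E -> Q | c | cc | cQc; Q -> c | f | fE

Nullable set: {E, Q}.
S -> cQ: Q nullable, giving c | cQ.
E -> Q: Q nullable, giving Q.
E -> cQc: Q nullable, giving cQc | cc.
Drop Q -> ε.
Q -> fE: E nullable, giving f | fE.
Unchanged (no nullable symbols): S -> f; E -> c; Q -> c.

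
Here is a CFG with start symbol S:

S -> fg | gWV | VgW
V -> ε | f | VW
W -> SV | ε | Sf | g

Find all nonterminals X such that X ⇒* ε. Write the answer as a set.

{V, W}

Directly nullable (have an ε-rule): {V, W}.
Not nullable: S — each has a terminal in every rule's right-hand side or depends on a non-nullable symbol.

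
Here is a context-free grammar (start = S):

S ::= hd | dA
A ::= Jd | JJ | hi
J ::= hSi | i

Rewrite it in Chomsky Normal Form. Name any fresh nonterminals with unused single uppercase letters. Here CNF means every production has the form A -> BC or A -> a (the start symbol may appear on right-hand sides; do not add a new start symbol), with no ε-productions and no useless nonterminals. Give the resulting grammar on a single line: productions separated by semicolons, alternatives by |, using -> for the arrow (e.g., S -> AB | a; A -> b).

No ε-productions.
No unit productions to eliminate.
TERM: introduce B -> d, C -> h, D -> i and substitute in every rule of length ≥2.
BIN: J -> CSD becomes J -> CE, E -> SD.

S -> BA | CB; A -> CD | JB | JJ; B -> d; C -> h; D -> i; E -> SD; J -> i | CE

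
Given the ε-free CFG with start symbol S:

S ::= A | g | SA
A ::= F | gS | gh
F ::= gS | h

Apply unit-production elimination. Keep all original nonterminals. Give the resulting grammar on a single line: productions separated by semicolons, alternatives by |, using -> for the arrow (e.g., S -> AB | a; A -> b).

S -> g | h | SA | gS | gh; A -> h | gS | gh; F -> h | gS

Unit productions: A->F, S->A.
Unit pairs (A ⇒* B via units): (A,F), (S,A), (S,F).
S: inherits non-unit rules of {A, F, S} → SA | g | gS | gh | h.
A: inherits non-unit rules of {A, F} → gS | gh | h.
F: inherits non-unit rules of {F} → gS | h.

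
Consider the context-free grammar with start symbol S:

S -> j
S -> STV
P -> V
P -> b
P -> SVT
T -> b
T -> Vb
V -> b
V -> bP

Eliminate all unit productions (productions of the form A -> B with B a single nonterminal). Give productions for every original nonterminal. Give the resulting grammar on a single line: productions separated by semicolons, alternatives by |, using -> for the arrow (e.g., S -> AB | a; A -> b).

S -> j | STV; P -> b | bP | SVT; T -> b | Vb; V -> b | bP

Unit productions: P->V.
Unit pairs (A ⇒* B via units): (P,V).
S: inherits non-unit rules of {S} → STV | j.
P: inherits non-unit rules of {P, V} → SVT | b | bP.
T: inherits non-unit rules of {T} → Vb | b.
V: inherits non-unit rules of {V} → b | bP.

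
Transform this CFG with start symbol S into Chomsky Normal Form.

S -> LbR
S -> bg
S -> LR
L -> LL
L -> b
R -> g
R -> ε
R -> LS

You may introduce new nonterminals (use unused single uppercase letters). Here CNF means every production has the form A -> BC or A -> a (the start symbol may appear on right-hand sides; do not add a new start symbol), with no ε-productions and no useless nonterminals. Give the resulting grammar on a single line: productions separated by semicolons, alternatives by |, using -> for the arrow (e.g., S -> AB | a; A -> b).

Nullable: {R}; after ε-elimination: S -> L | LR | Lb | bg | LbR; L -> b | LL; R -> g | LS.
After unit-elimination: S -> b | LL | LR | Lb | bg | LbR; L -> b | LL; R -> g | LS.
TERM: introduce A -> b, B -> g and substitute in every rule of length ≥2.
BIN: S -> LAR becomes S -> LC, C -> AR.

S -> b | AB | LA | LC | LL | LR; A -> b; B -> g; C -> AR; L -> b | LL; R -> g | LS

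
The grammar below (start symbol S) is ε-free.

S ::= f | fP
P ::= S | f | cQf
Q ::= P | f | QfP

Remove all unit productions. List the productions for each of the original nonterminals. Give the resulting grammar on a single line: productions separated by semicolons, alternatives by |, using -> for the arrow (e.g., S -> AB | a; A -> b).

Unit productions: P->S, Q->P.
Unit pairs (A ⇒* B via units): (P,S), (Q,P), (Q,S).
S: inherits non-unit rules of {S} → f | fP.
P: inherits non-unit rules of {P, S} → cQf | f | fP.
Q: inherits non-unit rules of {P, Q, S} → QfP | cQf | f | fP.

S -> f | fP; P -> f | fP | cQf; Q -> f | fP | QfP | cQf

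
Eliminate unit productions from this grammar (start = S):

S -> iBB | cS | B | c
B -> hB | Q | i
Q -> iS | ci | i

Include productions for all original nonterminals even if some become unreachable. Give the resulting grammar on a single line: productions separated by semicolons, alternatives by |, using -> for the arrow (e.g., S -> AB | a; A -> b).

Unit productions: B->Q, S->B.
Unit pairs (A ⇒* B via units): (B,Q), (S,B), (S,Q).
S: inherits non-unit rules of {B, Q, S} → c | cS | ci | hB | i | iBB | iS.
B: inherits non-unit rules of {B, Q} → ci | hB | i | iS.
Q: inherits non-unit rules of {Q} → ci | i | iS.

S -> c | i | cS | ci | hB | iS | iBB; B -> i | ci | hB | iS; Q -> i | ci | iS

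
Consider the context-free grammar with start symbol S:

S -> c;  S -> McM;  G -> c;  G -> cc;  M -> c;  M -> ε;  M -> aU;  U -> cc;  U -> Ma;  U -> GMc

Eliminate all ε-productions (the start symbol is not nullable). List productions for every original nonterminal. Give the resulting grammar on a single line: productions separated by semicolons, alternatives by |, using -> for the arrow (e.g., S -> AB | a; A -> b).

S -> c | Mc | cM | McM; G -> c | cc; M -> c | aU; U -> a | Gc | Ma | cc | GMc

Nullable set: {M}.
S -> McM: M, M nullable, giving Mc | McM | c | cM.
Drop M -> ε.
U -> GMc: M nullable, giving GMc | Gc.
U -> Ma: M nullable, giving Ma | a.
Unchanged (no nullable symbols): S -> c; G -> c; G -> cc; M -> aU; M -> c; U -> cc.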